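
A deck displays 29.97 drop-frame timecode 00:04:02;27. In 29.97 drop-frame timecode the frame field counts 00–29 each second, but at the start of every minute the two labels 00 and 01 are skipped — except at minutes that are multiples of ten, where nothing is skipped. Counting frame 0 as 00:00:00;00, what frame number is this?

As if non-drop at 30 labels/s: (0 × 3600 + 4 × 60 + 2) × 30 + 27 = 7287.
Minute boundaries passed: 4; those not divisible by 10: 4 − 0 = 4; dropped labels = 2 × 4 = 8.
Actual frame index = 7287 − 8 = 7279.

7279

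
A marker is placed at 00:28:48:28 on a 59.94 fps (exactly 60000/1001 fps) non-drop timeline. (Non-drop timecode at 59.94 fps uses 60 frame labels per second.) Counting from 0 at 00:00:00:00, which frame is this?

103708

Total seconds to the label: (0 × 3600 + 28 × 60 + 48) = 1728.
Frame index = 1728 × 60 + 28 = 103708.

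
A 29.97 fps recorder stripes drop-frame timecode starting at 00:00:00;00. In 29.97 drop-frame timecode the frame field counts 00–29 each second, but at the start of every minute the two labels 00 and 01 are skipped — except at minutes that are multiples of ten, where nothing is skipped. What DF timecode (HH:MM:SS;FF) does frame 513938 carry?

04:45:48;12

Each 10-minute DF block holds 10 × 60 × 30 − 9 × 2 = 17982 frames. 513938 ÷ 17982 → 28 full blocks, remainder 10442.
Within the partial block the first minute is 1800 frames and each further minute 1798, so 5 further minute boundaries passed. Total skipped labels = 18 × 28 + 2 × 5 = 514.
Non-drop label index = 513938 + 514 = 514452; at 30 labels/s that is 04:45:48:12, i.e. DF 04:45:48;12.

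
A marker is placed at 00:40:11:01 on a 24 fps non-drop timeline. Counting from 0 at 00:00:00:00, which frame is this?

57865

Total seconds to the label: (0 × 3600 + 40 × 60 + 11) = 2411.
Frame index = 2411 × 24 + 1 = 57865.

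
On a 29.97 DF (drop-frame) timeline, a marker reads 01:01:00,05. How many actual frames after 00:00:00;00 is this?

109695

As if non-drop at 30 labels/s: (1 × 3600 + 1 × 60 + 0) × 30 + 5 = 109805.
Minute boundaries passed: 61; those not divisible by 10: 61 − 6 = 55; dropped labels = 2 × 55 = 110.
Actual frame index = 109805 − 110 = 109695.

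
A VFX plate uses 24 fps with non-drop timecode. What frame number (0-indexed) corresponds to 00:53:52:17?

Total seconds to the label: (0 × 3600 + 53 × 60 + 52) = 3232.
Frame index = 3232 × 24 + 17 = 77585.

frame 77585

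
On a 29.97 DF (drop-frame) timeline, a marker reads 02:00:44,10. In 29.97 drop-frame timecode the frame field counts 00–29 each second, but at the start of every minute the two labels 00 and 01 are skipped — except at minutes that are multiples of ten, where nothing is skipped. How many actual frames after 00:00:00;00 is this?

217114

As if non-drop at 30 labels/s: (2 × 3600 + 0 × 60 + 44) × 30 + 10 = 217330.
Minute boundaries passed: 120; those not divisible by 10: 120 − 12 = 108; dropped labels = 2 × 108 = 216.
Actual frame index = 217330 − 216 = 217114.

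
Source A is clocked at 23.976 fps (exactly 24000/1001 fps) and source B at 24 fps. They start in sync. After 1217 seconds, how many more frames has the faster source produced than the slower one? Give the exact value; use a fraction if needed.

29208/1001 frames

A emits 24000/1001 × 1217 = 29208000/1001 frames; B emits 24 × 1217 = 29208.
Difference = 29208/1001 frames (≈ 29.1788); B is ahead of A.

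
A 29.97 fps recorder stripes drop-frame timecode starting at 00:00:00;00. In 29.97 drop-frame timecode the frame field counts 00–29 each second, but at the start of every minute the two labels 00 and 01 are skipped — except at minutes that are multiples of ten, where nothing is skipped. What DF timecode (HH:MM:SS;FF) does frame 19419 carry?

Each 10-minute DF block holds 10 × 60 × 30 − 9 × 2 = 17982 frames. 19419 ÷ 17982 → 1 full block, remainder 1437.
Within the partial block the first minute is 1800 frames and each further minute 1798, so 0 further minute boundaries passed. Total skipped labels = 18 × 1 + 2 × 0 = 18.
Non-drop label index = 19419 + 18 = 19437; at 30 labels/s that is 00:10:47:27, i.e. DF 00:10:47;27.

00:10:47;27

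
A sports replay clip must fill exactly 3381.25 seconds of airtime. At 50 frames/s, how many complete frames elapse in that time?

169062 frames

Frames = 3381.25 × 50 = 338125/2 ≈ 169062.5000.
Complete frames: 169062.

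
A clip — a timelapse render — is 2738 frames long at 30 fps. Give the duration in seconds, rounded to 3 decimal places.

91.267 seconds

Running time = 2738 × 1/30 = 1369/15 s ≈ 91.267 s.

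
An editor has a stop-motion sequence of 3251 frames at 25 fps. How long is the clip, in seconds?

Running time = 3251 / (25) = 130.04 s.

130.04 seconds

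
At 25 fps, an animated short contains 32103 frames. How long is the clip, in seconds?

Running time = 32103 / (25) = 1284.12 s.

1284.12 seconds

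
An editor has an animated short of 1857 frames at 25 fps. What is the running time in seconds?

Running time = 1857 / (25) = 74.28 s.

74.28 seconds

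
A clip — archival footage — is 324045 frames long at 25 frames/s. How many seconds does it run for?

12961.8 seconds

Running time = 324045 / (25) = 12961.8 s.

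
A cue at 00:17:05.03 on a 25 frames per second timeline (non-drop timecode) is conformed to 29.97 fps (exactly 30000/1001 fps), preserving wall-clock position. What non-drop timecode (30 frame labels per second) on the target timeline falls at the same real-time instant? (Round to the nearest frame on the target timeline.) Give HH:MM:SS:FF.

Source frame index: (0×3600 + 17×60 + 5) × 25 + 3 = 25628.
Real time: 25628 / (25) = 25628/25 s.
Target frame: (25628/25) × (30000/1001) = 30753600/1001 ≈ 30722.877 → 30723.
At 30 labels/s: frame 30723 → 00:17:04:03.

00:17:04:03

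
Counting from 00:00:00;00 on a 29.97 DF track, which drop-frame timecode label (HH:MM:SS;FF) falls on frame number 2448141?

22:41:26;11

Ten DF minutes hold 17982 frames, so frame 2448141 lies in block 136 (frames 2445552–2463533) with 2589 frames into that block.
The block's first minute is 1800 frames and the rest 1798 each; 2589 frames reaches minute 1, so 136 × 18 + 1 × 2 = 2450 labels have been skipped so far.
Adding those back, label number 2448141 + 2450 = 2450591 at 30 labels/s is 81686 s + 11 f = 22 h 41 min 26 s frame 11, i.e. 22:41:26;11.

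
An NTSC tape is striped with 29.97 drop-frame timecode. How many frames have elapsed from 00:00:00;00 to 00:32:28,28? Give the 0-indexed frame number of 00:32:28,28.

58410

As if non-drop at 30 labels/s: (0 × 3600 + 32 × 60 + 28) × 30 + 28 = 58468.
Minute boundaries passed: 32; those not divisible by 10: 32 − 3 = 29; dropped labels = 2 × 29 = 58.
Actual frame index = 58468 − 58 = 58410.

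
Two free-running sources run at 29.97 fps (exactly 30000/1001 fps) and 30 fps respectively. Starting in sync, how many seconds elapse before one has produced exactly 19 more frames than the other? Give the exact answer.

19019/30 seconds

The gap grows by |30 − 30000/1001| = 30/1001 frames per second.
Time for a 19-frame gap: 19 ÷ (30/1001) = 19019/30 s.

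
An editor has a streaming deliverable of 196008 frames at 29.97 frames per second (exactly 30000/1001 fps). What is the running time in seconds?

Running time = 196008 / (30000/1001) = 6540.1336 s.

6540.1336 seconds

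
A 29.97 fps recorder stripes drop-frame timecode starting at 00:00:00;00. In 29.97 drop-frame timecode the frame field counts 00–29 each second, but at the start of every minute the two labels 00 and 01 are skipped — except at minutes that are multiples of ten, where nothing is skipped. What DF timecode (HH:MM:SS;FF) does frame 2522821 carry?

Each 10-minute DF block holds 10 × 60 × 30 − 9 × 2 = 17982 frames. 2522821 ÷ 17982 → 140 full blocks, remainder 5341.
Within the partial block the first minute is 1800 frames and each further minute 1798, so 2 further minute boundaries passed. Total skipped labels = 18 × 140 + 2 × 2 = 2524.
Non-drop label index = 2522821 + 2524 = 2525345; at 30 labels/s that is 23:22:58:05, i.e. DF 23:22:58;05.

23:22:58;05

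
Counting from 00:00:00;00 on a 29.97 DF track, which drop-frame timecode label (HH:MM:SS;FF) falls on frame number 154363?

Each 10-minute DF block holds 10 × 60 × 30 − 9 × 2 = 17982 frames. 154363 ÷ 17982 → 8 full blocks, remainder 10507.
Within the partial block the first minute is 1800 frames and each further minute 1798, so 5 further minute boundaries passed. Total skipped labels = 18 × 8 + 2 × 5 = 154.
Non-drop label index = 154363 + 154 = 154517; at 30 labels/s that is 01:25:50:17, i.e. DF 01:25:50;17.

01:25:50;17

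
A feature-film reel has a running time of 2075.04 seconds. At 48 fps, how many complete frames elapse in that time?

99601 frames

Frames = 2075.04 × 48 = 2490048/25 ≈ 99601.9200.
Complete frames: 99601.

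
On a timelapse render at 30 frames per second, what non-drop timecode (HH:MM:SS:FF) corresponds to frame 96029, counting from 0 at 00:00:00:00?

96029 ÷ 30 = 3200 full seconds, remainder 29 frames.
3200 s = 0 h 53 min 20 s.
Timecode: 00:53:20:29.

00:53:20:29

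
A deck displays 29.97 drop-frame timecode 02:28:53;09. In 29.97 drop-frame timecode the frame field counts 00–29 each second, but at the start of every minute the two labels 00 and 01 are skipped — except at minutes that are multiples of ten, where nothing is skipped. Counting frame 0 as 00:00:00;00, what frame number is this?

267731

Complete 10-minute blocks: 14, each 17982 frames → 251748.
Remaining 8 whole minutes in the current block: 1800 + 7 × 1798 = 14386 frames.
Within the current minute: 53 × 30 + 9 − 2 = 1597 (labels ;00/;01 skipped at this minute). Total = 251748 + 14386 + 1597 = 267731.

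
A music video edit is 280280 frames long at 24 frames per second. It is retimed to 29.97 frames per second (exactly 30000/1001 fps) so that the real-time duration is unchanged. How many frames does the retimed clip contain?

Target frames = source frames × (target rate / source rate) = 280280 × (30000/1001)/(24) = 280280 × 1250/1001 = 350000.

350000 frames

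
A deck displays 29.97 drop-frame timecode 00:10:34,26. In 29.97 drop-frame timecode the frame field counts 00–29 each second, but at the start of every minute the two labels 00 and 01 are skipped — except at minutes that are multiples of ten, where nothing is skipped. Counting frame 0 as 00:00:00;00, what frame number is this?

19028

As if non-drop at 30 labels/s: (0 × 3600 + 10 × 60 + 34) × 30 + 26 = 19046.
Minute boundaries passed: 10; those not divisible by 10: 10 − 1 = 9; dropped labels = 2 × 9 = 18.
Actual frame index = 19046 − 18 = 19028.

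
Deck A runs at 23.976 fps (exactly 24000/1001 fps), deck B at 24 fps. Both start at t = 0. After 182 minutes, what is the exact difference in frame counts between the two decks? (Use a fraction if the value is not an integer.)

182 min = 10920 s.
A emits 24000/1001 × 10920 = 2880000/11 frames; B emits 24 × 10920 = 262080.
Difference = 2880/11 frames (≈ 261.8182); B is ahead of A.

2880/11 frames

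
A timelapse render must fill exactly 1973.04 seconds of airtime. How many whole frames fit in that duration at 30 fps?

Frames = 1973.04 × 30 = 295956/5 ≈ 59191.2000.
Complete frames: 59191.

59191 frames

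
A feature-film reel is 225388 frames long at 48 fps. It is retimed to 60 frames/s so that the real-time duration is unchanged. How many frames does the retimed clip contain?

Target frames = source frames × (target rate / source rate) = 225388 × (60)/(48) = 225388 × 5/4 = 281735.

281735 frames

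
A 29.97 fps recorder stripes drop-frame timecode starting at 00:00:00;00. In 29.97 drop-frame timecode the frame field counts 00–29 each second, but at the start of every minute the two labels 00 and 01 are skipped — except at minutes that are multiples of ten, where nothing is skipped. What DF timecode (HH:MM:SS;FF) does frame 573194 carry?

05:18:45;18

Each 10-minute DF block holds 10 × 60 × 30 − 9 × 2 = 17982 frames. 573194 ÷ 17982 → 31 full blocks, remainder 15752.
Within the partial block the first minute is 1800 frames and each further minute 1798, so 8 further minute boundaries passed. Total skipped labels = 18 × 31 + 2 × 8 = 574.
Non-drop label index = 573194 + 574 = 573768; at 30 labels/s that is 05:18:45:18, i.e. DF 05:18:45;18.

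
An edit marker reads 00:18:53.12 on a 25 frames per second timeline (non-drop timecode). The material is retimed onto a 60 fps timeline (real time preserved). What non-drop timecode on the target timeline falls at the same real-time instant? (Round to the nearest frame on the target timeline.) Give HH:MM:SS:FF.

00:18:53:29

Source frame index: (0×3600 + 18×60 + 53) × 25 + 12 = 28337.
Real time: 28337 / (25) = 28337/25 s.
Target frame: (28337/25) × (60) = 340044/5 ≈ 68008.800 → 68009.
At 60 labels/s: frame 68009 → 00:18:53:29.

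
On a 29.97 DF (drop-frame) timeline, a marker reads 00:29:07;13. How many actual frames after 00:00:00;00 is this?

As if non-drop at 30 labels/s: (0 × 3600 + 29 × 60 + 7) × 30 + 13 = 52423.
Minute boundaries passed: 29; those not divisible by 10: 29 − 2 = 27; dropped labels = 2 × 27 = 54.
Actual frame index = 52423 − 54 = 52369.

52369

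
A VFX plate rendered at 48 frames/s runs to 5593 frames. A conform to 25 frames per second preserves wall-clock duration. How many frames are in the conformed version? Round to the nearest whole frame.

2913 frames

Frames at target rate = 5593 × (25) / (48) = 139825/48 ≈ 2913.021.
Nearest whole frame: 2913.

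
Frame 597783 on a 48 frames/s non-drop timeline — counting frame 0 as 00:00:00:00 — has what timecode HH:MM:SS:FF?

03:27:33:39

597783 ÷ 48 = 12453 full seconds, remainder 39 frames.
12453 s = 3 h 27 min 33 s.
Timecode: 03:27:33:39.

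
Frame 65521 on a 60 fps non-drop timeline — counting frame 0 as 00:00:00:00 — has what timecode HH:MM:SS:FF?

00:18:12:01

65521 ÷ 60 = 1092 full seconds, remainder 1 frame.
1092 s = 0 h 18 min 12 s.
Timecode: 00:18:12:01.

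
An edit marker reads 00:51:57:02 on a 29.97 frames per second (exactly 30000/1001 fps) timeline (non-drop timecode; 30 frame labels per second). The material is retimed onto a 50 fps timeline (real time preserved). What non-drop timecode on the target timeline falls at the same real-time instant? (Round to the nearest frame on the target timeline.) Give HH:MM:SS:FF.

00:52:00:09

Source frame index: (0×3600 + 51×60 + 57) × 30 + 2 = 93512.
Real time: 93512 / (30000/1001) = 11700689/3750 s.
Target frame: (11700689/3750) × (50) = 11700689/75 ≈ 156009.187 → 156009.
At 50 labels/s: frame 156009 → 00:52:00:09.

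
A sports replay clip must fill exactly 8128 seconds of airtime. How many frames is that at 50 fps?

Frames = 8128 × 50 = 406400.

406400 frames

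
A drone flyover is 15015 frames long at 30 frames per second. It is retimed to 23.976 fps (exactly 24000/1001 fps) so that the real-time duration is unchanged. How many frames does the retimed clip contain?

12000 frames

Target frames = source frames × (target rate / source rate) = 15015 × (24000/1001)/(30) = 15015 × 800/1001 = 12000.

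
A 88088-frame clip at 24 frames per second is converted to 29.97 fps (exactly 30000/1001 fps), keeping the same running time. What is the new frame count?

110000 frames

Target frames = source frames × (target rate / source rate) = 88088 × (30000/1001)/(24) = 88088 × 1250/1001 = 110000.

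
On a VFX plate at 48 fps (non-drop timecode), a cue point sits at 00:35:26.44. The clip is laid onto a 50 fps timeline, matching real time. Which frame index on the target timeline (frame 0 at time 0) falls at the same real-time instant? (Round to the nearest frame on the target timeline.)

frame 106346

Source frame index: (0×3600 + 35×60 + 26) × 48 + 44 = 102092.
Real time: 102092 / (48) = 25523/12 s.
Target frame: (25523/12) × (50) = 638075/6 ≈ 106345.833 → 106346.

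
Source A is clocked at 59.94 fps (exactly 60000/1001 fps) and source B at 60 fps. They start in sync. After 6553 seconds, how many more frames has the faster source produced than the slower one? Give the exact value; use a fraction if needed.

393180/1001 frames

A emits 60000/1001 × 6553 = 393180000/1001 frames; B emits 60 × 6553 = 393180.
Difference = 393180/1001 frames (≈ 392.7872); B is ahead of A.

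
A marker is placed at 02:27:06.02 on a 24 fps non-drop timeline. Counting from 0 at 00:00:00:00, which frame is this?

Total seconds to the label: (2 × 3600 + 27 × 60 + 6) = 8826.
Frame index = 8826 × 24 + 2 = 211826.

frame 211826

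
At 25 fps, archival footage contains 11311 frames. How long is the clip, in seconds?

Running time = 11311 / (25) = 452.44 s.

452.44 seconds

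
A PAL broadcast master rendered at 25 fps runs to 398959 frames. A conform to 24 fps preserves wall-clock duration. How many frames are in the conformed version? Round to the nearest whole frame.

Frames at target rate = 398959 × (24) / (25) = 9575016/25 ≈ 383000.640.
Nearest whole frame: 383001.

383001 frames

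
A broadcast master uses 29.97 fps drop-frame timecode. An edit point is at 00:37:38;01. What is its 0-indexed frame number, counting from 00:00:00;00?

As if non-drop at 30 labels/s: (0 × 3600 + 37 × 60 + 38) × 30 + 1 = 67741.
Minute boundaries passed: 37; those not divisible by 10: 37 − 3 = 34; dropped labels = 2 × 34 = 68.
Actual frame index = 67741 − 68 = 67673.

67673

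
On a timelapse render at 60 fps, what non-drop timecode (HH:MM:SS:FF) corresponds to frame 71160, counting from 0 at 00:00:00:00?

00:19:46:00

71160 ÷ 60 = 1186 full seconds, remainder 0 frames.
1186 s = 0 h 19 min 46 s.
Timecode: 00:19:46:00.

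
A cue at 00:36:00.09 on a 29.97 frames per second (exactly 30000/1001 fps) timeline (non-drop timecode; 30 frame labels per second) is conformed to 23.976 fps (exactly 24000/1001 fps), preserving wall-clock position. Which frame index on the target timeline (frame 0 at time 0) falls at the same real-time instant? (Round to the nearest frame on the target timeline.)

frame 51847

Source frame index: (0×3600 + 36×60 + 0) × 30 + 9 = 64809.
Real time: 64809 / (30000/1001) = 21624603/10000 s.
Target frame: (21624603/10000) × (24000/1001) = 259236/5 ≈ 51847.200 → 51847.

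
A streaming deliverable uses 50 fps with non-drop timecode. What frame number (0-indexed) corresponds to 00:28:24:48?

Total seconds to the label: (0 × 3600 + 28 × 60 + 24) = 1704.
Frame index = 1704 × 50 + 48 = 85248.

frame 85248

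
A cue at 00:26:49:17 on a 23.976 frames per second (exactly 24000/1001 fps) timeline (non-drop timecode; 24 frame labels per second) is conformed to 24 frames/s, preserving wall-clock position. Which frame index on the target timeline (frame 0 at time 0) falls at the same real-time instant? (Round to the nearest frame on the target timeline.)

Source frame index: (0×3600 + 26×60 + 49) × 24 + 17 = 38633.
Real time: 38633 / (24000/1001) = 38671633/24000 s.
Target frame: (38671633/24000) × (24) = 38671633/1000 ≈ 38671.633 → 38672.

frame 38672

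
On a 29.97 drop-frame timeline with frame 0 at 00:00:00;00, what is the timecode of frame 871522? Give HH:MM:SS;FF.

08:04:39;24

Each 10-minute DF block holds 10 × 60 × 30 − 9 × 2 = 17982 frames. 871522 ÷ 17982 → 48 full blocks, remainder 8386.
Within the partial block the first minute is 1800 frames and each further minute 1798, so 4 further minute boundaries passed. Total skipped labels = 18 × 48 + 2 × 4 = 872.
Non-drop label index = 871522 + 872 = 872394; at 30 labels/s that is 08:04:39:24, i.e. DF 08:04:39;24.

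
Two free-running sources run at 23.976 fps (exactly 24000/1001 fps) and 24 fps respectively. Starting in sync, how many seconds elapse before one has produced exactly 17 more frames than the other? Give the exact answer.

17017/24 seconds

The gap grows by |24 − 24000/1001| = 24/1001 frames per second.
Time for a 17-frame gap: 17 ÷ (24/1001) = 17017/24 s.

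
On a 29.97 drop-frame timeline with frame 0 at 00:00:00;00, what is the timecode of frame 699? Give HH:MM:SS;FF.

Each 10-minute DF block holds 10 × 60 × 30 − 9 × 2 = 17982 frames. 699 ÷ 17982 → 0 full blocks, remainder 699.
Within the partial block the first minute is 1800 frames and each further minute 1798, so 0 further minute boundaries passed. Total skipped labels = 18 × 0 + 2 × 0 = 0.
Non-drop label index = 699 + 0 = 699; at 30 labels/s that is 00:00:23:09, i.e. DF 00:00:23;09.

00:00:23;09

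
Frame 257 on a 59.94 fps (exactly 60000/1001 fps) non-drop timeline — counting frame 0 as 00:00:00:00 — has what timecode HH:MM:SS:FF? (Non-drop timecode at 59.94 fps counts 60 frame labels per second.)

00:00:04:17

257 ÷ 60 = 4 full seconds, remainder 17 frames.
4 s = 0 h 0 min 4 s.
Timecode: 00:00:04:17.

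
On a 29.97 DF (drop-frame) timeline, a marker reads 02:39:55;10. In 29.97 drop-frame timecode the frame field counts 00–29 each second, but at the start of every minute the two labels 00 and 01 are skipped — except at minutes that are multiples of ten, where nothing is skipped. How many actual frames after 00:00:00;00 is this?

Complete 10-minute blocks: 15, each 17982 frames → 269730.
Remaining 9 whole minutes in the current block: 1800 + 8 × 1798 = 16184 frames.
Within the current minute: 55 × 30 + 10 − 2 = 1658 (labels ;00/;01 skipped at this minute). Total = 269730 + 16184 + 1658 = 287572.

287572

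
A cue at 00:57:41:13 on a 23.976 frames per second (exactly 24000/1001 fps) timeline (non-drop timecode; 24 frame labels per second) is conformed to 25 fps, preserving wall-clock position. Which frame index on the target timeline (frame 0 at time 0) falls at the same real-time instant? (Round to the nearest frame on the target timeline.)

Source frame index: (0×3600 + 57×60 + 41) × 24 + 13 = 83077.
Real time: 83077 / (24000/1001) = 83160077/24000 s.
Target frame: (83160077/24000) × (25) = 83160077/960 ≈ 86625.080 → 86625.

frame 86625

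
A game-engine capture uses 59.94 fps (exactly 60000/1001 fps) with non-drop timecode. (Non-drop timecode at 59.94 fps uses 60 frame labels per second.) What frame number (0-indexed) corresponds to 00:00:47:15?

frame 2835

Total seconds to the label: (0 × 3600 + 0 × 60 + 47) = 47.
Frame index = 47 × 60 + 15 = 2835.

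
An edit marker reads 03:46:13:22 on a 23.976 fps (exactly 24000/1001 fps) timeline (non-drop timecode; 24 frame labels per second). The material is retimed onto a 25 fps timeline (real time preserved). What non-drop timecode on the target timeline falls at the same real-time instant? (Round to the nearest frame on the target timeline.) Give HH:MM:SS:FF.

03:46:27:12

Source frame index: (3×3600 + 46×60 + 13) × 24 + 22 = 325774.
Real time: 325774 / (24000/1001) = 163049887/12000 s.
Target frame: (163049887/12000) × (25) = 163049887/480 ≈ 339687.265 → 339687.
At 25 labels/s: frame 339687 → 03:46:27:12.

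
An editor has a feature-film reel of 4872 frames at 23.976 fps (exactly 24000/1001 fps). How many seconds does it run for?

203.203 seconds

Running time = 4872 / (24000/1001) = 203.203 s.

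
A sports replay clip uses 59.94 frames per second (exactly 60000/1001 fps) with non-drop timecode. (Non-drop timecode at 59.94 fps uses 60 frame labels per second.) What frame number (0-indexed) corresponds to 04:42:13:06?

Total seconds to the label: (4 × 3600 + 42 × 60 + 13) = 16933.
Frame index = 16933 × 60 + 6 = 1015986.

frame 1015986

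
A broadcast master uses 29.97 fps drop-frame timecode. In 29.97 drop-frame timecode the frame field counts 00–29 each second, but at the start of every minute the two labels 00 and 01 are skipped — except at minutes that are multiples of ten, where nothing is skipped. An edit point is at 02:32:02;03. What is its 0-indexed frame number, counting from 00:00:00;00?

273389

As if non-drop at 30 labels/s: (2 × 3600 + 32 × 60 + 2) × 30 + 3 = 273663.
Minute boundaries passed: 152; those not divisible by 10: 152 − 15 = 137; dropped labels = 2 × 137 = 274.
Actual frame index = 273663 − 274 = 273389.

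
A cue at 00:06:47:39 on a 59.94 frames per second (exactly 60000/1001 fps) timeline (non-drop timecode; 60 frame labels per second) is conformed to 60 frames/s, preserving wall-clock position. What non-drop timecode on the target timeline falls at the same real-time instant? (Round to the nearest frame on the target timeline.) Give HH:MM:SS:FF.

Source frame index: (0×3600 + 6×60 + 47) × 60 + 39 = 24459.
Real time: 24459 / (60000/1001) = 8161153/20000 s.
Target frame: (8161153/20000) × (60) = 24483459/1000 ≈ 24483.459 → 24483.
At 60 labels/s: frame 24483 → 00:06:48:03.

00:06:48:03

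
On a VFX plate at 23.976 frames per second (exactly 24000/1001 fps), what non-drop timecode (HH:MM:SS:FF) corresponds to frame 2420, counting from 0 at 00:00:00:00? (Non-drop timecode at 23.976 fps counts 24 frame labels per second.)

00:01:40:20

2420 ÷ 24 = 100 full seconds, remainder 20 frames.
100 s = 0 h 1 min 40 s.
Timecode: 00:01:40:20.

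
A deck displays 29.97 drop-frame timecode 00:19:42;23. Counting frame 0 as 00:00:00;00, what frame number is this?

35447

Complete 10-minute blocks: 1, each 17982 frames → 17982.
Remaining 9 whole minutes in the current block: 1800 + 8 × 1798 = 16184 frames.
Within the current minute: 42 × 30 + 23 − 2 = 1281 (labels ;00/;01 skipped at this minute). Total = 17982 + 16184 + 1281 = 35447.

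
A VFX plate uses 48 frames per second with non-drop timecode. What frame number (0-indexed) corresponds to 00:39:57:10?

115066

Total seconds to the label: (0 × 3600 + 39 × 60 + 57) = 2397.
Frame index = 2397 × 48 + 10 = 115066.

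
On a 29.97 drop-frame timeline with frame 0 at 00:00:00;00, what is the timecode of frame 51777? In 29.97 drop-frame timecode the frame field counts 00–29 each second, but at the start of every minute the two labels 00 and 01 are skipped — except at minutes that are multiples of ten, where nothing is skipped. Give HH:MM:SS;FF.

Each 10-minute DF block holds 10 × 60 × 30 − 9 × 2 = 17982 frames. 51777 ÷ 17982 → 2 full blocks, remainder 15813.
Within the partial block the first minute is 1800 frames and each further minute 1798, so 8 further minute boundaries passed. Total skipped labels = 18 × 2 + 2 × 8 = 52.
Non-drop label index = 51777 + 52 = 51829; at 30 labels/s that is 00:28:47:19, i.e. DF 00:28:47;19.

00:28:47;19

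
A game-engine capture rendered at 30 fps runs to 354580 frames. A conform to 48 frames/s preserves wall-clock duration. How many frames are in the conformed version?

567328 frames

Target frames = source frames × (target rate / source rate) = 354580 × (48)/(30) = 354580 × 8/5 = 567328.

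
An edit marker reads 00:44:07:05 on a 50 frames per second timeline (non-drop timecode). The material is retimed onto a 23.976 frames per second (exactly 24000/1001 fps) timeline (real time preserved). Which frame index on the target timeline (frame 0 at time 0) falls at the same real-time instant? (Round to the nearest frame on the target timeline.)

Source frame index: (0×3600 + 44×60 + 7) × 50 + 5 = 132355.
Real time: 132355 / (50) = 26471/10 s.
Target frame: (26471/10) × (24000/1001) = 63530400/1001 ≈ 63466.933 → 63467.

frame 63467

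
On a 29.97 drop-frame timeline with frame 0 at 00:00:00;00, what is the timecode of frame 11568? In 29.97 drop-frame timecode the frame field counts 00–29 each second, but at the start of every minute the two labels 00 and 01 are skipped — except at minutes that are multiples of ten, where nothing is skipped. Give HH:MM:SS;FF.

00:06:26;00

Each 10-minute DF block holds 10 × 60 × 30 − 9 × 2 = 17982 frames. 11568 ÷ 17982 → 0 full blocks, remainder 11568.
Within the partial block the first minute is 1800 frames and each further minute 1798, so 6 further minute boundaries passed. Total skipped labels = 18 × 0 + 2 × 6 = 12.
Non-drop label index = 11568 + 12 = 11580; at 30 labels/s that is 00:06:26:00, i.e. DF 00:06:26;00.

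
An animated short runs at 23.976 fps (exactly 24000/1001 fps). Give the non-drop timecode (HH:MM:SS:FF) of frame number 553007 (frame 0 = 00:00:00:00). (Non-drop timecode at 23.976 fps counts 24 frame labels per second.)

06:24:01:23

553007 ÷ 24 = 23041 full seconds, remainder 23 frames.
23041 s = 6 h 24 min 1 s.
Timecode: 06:24:01:23.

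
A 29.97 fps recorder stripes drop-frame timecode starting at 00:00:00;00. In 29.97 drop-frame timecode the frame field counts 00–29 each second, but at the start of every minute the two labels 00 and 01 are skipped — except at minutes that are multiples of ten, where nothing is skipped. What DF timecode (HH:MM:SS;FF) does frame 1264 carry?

Each 10-minute DF block holds 10 × 60 × 30 − 9 × 2 = 17982 frames. 1264 ÷ 17982 → 0 full blocks, remainder 1264.
Within the partial block the first minute is 1800 frames and each further minute 1798, so 0 further minute boundaries passed. Total skipped labels = 18 × 0 + 2 × 0 = 0.
Non-drop label index = 1264 + 0 = 1264; at 30 labels/s that is 00:00:42:04, i.e. DF 00:00:42;04.

00:00:42;04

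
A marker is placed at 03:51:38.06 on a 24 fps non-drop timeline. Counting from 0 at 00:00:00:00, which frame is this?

333558

Total seconds to the label: (3 × 3600 + 51 × 60 + 38) = 13898.
Frame index = 13898 × 24 + 6 = 333558.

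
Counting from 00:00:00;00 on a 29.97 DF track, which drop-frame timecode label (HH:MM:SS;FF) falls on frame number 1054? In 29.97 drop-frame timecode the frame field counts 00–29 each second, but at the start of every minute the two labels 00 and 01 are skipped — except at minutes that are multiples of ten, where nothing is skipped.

00:00:35;04

Ten DF minutes hold 17982 frames, so frame 1054 lies in block 0 (frames 0–17981) with 1054 frames into that block.
The block's first minute is 1800 frames and the rest 1798 each; 1054 frames reaches minute 0, so 0 × 18 + 0 × 2 = 0 labels have been skipped so far.
Adding those back, label number 1054 + 0 = 1054 at 30 labels/s is 35 s + 4 f = 0 h 0 min 35 s frame 4, i.e. 00:00:35;04.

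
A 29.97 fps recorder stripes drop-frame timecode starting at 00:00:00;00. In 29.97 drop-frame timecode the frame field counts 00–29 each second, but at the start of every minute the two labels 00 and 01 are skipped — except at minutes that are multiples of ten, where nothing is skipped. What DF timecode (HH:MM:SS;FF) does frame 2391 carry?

00:01:19;23

Each 10-minute DF block holds 10 × 60 × 30 − 9 × 2 = 17982 frames. 2391 ÷ 17982 → 0 full blocks, remainder 2391.
Within the partial block the first minute is 1800 frames and each further minute 1798, so 1 further minute boundary passed. Total skipped labels = 18 × 0 + 2 × 1 = 2.
Non-drop label index = 2391 + 2 = 2393; at 30 labels/s that is 00:01:19:23, i.e. DF 00:01:19;23.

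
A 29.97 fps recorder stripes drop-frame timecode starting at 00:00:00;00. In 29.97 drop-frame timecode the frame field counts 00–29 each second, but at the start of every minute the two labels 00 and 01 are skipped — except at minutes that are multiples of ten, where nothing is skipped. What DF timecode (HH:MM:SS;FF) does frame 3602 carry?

Each 10-minute DF block holds 10 × 60 × 30 − 9 × 2 = 17982 frames. 3602 ÷ 17982 → 0 full blocks, remainder 3602.
Within the partial block the first minute is 1800 frames and each further minute 1798, so 2 further minute boundaries passed. Total skipped labels = 18 × 0 + 2 × 2 = 4.
Non-drop label index = 3602 + 4 = 3606; at 30 labels/s that is 00:02:00:06, i.e. DF 00:02:00;06.

00:02:00;06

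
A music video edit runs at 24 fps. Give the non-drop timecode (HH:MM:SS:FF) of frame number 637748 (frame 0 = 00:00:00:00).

637748 ÷ 24 = 26572 full seconds, remainder 20 frames.
26572 s = 7 h 22 min 52 s.
Timecode: 07:22:52:20.

07:22:52:20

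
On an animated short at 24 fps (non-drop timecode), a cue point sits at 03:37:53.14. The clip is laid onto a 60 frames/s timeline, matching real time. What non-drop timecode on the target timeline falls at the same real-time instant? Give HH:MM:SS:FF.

03:37:53:35

Source frame index: (3×3600 + 37×60 + 53) × 24 + 14 = 313766.
Real time: 313766 / (24) = 156883/12 s.
Target frame: (156883/12) × (60) = 784415.
At 60 labels/s: frame 784415 → 03:37:53:35.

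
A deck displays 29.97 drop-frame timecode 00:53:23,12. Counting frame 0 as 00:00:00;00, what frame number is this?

96006

Complete 10-minute blocks: 5, each 17982 frames → 89910.
Remaining 3 whole minutes in the current block: 1800 + 2 × 1798 = 5396 frames.
Within the current minute: 23 × 30 + 12 − 2 = 700 (labels ;00/;01 skipped at this minute). Total = 89910 + 5396 + 700 = 96006.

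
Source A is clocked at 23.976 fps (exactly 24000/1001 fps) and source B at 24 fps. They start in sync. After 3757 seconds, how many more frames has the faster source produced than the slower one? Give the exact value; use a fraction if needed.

A emits 24000/1001 × 3757 = 6936000/77 frames; B emits 24 × 3757 = 90168.
Difference = 6936/77 frames (≈ 90.0779); B is ahead of A.

6936/77 frames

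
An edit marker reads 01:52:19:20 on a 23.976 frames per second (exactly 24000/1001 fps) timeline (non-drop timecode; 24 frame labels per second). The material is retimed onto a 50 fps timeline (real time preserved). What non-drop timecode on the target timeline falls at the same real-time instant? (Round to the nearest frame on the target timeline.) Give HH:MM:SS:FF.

Source frame index: (1×3600 + 52×60 + 19) × 24 + 20 = 161756.
Real time: 161756 / (24000/1001) = 40479439/6000 s.
Target frame: (40479439/6000) × (50) = 40479439/120 ≈ 337328.658 → 337329.
At 50 labels/s: frame 337329 → 01:52:26:29.

01:52:26:29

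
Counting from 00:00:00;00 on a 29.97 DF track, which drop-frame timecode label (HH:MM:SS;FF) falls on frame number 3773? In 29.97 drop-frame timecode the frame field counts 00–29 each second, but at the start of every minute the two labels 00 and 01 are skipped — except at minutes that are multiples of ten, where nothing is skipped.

00:02:05;27

Ten DF minutes hold 17982 frames, so frame 3773 lies in block 0 (frames 0–17981) with 3773 frames into that block.
The block's first minute is 1800 frames and the rest 1798 each; 3773 frames reaches minute 2, so 0 × 18 + 2 × 2 = 4 labels have been skipped so far.
Adding those back, label number 3773 + 4 = 3777 at 30 labels/s is 125 s + 27 f = 0 h 2 min 5 s frame 27, i.e. 00:02:05;27.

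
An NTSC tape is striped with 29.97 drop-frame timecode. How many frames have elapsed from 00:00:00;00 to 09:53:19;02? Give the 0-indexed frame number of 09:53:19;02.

1066904

As if non-drop at 30 labels/s: (9 × 3600 + 53 × 60 + 19) × 30 + 2 = 1067972.
Minute boundaries passed: 593; those not divisible by 10: 593 − 59 = 534; dropped labels = 2 × 534 = 1068.
Actual frame index = 1067972 − 1068 = 1066904.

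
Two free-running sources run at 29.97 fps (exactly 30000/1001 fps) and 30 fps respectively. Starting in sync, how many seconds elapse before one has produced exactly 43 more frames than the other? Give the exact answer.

The gap grows by |30 − 30000/1001| = 30/1001 frames per second.
Time for a 43-frame gap: 43 ÷ (30/1001) = 43043/30 s.

43043/30 seconds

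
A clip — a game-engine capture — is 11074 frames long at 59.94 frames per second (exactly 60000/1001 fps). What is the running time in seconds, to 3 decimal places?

Running time = 11074 × 1001/60000 = 5542537/30000 s ≈ 184.751 s.

184.751 seconds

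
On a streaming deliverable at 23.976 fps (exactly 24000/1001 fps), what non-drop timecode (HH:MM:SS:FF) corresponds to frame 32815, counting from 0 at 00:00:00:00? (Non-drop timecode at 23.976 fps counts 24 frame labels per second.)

00:22:47:07

32815 ÷ 24 = 1367 full seconds, remainder 7 frames.
1367 s = 0 h 22 min 47 s.
Timecode: 00:22:47:07.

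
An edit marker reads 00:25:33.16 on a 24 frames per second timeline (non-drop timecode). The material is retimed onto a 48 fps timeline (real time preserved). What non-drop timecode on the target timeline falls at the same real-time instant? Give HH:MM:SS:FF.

Source frame index: (0×3600 + 25×60 + 33) × 24 + 16 = 36808.
Real time: 36808 / (24) = 4601/3 s.
Target frame: (4601/3) × (48) = 73616.
At 48 labels/s: frame 73616 → 00:25:33:32.

00:25:33:32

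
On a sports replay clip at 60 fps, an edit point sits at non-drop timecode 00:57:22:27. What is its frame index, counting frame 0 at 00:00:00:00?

frame 206547

Total seconds to the label: (0 × 3600 + 57 × 60 + 22) = 3442.
Frame index = 3442 × 60 + 27 = 206547.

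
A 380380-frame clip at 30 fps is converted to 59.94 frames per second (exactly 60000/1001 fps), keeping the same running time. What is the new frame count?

760000 frames

Target frames = source frames × (target rate / source rate) = 380380 × (60000/1001)/(30) = 380380 × 2000/1001 = 760000.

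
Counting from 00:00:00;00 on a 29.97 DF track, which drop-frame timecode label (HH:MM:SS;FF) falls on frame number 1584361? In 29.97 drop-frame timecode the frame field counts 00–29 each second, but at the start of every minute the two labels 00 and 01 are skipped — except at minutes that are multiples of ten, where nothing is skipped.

14:41:04;27

Ten DF minutes hold 17982 frames, so frame 1584361 lies in block 88 (frames 1582416–1600397) with 1945 frames into that block.
The block's first minute is 1800 frames and the rest 1798 each; 1945 frames reaches minute 1, so 88 × 18 + 1 × 2 = 1586 labels have been skipped so far.
Adding those back, label number 1584361 + 1586 = 1585947 at 30 labels/s is 52864 s + 27 f = 14 h 41 min 4 s frame 27, i.e. 14:41:04;27.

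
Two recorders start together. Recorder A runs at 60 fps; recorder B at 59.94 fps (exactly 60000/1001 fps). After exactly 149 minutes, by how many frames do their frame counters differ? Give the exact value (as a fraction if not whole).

536400/1001 frames

149 min = 8940 s.
A emits 60 × 8940 = 536400 frames; B emits 60000/1001 × 8940 = 536400000/1001.
Difference = 536400/1001 frames (≈ 535.8641); B is behind A.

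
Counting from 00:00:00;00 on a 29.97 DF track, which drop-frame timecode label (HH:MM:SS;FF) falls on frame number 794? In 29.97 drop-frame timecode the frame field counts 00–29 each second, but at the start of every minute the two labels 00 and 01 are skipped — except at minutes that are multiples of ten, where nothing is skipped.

00:00:26;14

Ten DF minutes hold 17982 frames, so frame 794 lies in block 0 (frames 0–17981) with 794 frames into that block.
The block's first minute is 1800 frames and the rest 1798 each; 794 frames reaches minute 0, so 0 × 18 + 0 × 2 = 0 labels have been skipped so far.
Adding those back, label number 794 + 0 = 794 at 30 labels/s is 26 s + 14 f = 0 h 0 min 26 s frame 14, i.e. 00:00:26;14.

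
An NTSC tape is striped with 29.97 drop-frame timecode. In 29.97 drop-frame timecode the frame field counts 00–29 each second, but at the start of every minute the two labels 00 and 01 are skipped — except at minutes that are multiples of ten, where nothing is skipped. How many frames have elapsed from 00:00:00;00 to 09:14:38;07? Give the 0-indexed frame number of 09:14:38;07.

997349

Complete 10-minute blocks: 55, each 17982 frames → 989010.
Remaining 4 whole minutes in the current block: 1800 + 3 × 1798 = 7194 frames.
Within the current minute: 38 × 30 + 7 − 2 = 1145 (labels ;00/;01 skipped at this minute). Total = 989010 + 7194 + 1145 = 997349.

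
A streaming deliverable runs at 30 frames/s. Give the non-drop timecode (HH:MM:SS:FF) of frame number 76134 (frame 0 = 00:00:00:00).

00:42:17:24

76134 ÷ 30 = 2537 full seconds, remainder 24 frames.
2537 s = 0 h 42 min 17 s.
Timecode: 00:42:17:24.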